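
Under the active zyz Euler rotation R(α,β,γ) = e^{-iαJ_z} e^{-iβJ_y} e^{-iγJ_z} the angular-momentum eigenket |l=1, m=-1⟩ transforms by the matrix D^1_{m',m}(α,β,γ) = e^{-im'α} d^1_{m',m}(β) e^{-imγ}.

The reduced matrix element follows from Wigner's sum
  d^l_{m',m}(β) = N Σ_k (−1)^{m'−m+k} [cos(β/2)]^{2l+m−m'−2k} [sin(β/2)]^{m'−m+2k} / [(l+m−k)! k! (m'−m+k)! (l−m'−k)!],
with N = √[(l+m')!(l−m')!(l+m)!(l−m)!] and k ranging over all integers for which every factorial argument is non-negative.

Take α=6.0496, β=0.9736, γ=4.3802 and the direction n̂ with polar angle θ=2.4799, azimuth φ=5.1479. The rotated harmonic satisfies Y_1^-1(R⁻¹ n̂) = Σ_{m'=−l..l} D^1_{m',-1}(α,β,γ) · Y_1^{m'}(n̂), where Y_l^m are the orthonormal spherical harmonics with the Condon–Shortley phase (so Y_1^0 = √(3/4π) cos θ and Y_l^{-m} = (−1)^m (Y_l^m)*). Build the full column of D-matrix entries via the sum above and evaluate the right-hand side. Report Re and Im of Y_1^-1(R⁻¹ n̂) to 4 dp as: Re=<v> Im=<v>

Re=0.0598 Im=-0.3374

Need the full column D^1_{m',-1} for m'=−1..1 at α=6.0496, β=0.9736, γ=4.3802.
cos(β/2)=0.883834, sin(β/2)=0.467800
d^1_{-1,-1}: single k=0 term ⇒ +0.781163;  D = -0.418758-0.659437i
d^1_{0,-1}: single k=0 term ⇒ -0.584718;  D = +0.190684+0.552751i
d^1_{1,-1}: single k=0 term ⇒ +0.218837;  D = -0.021543-0.217774i
Y_1^{m'}(θ=2.4799,φ=5.1479) and Σ D·Y over m':
  (-0.4188-0.6594i)·(+0.0896+0.1925i)  (+0.1907+0.5528i)·(-0.3855+0.0000i)  (-0.0215-0.2178i)·(-0.0896+0.1925i)
Y_1^-1(R⁻¹ n̂) = +0.059760-0.337379i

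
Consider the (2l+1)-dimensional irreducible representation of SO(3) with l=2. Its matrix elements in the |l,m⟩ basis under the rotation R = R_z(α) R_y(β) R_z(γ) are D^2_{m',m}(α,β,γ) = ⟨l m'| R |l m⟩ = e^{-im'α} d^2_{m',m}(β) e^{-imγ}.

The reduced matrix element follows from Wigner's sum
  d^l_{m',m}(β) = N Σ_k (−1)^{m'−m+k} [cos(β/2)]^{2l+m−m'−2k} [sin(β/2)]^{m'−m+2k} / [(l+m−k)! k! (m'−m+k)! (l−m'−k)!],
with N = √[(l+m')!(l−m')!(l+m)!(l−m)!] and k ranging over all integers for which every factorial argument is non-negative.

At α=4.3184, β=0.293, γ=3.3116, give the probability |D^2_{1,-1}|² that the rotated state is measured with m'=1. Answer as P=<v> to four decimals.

Split into d^2_{1,-1}(β=0.293) × two z-phases.
Half-angle: c=0.989288, s=0.145977. N=√(6·1·1·6)=6.000000
Admissible k: 0..1 (factorial args all ≥0)
  k=0: (−1)^2·6.0000/(2)·0.9893^2·0.1460^2 = +0.062565
  k=1: (−1)^3·6.0000/(6)·0.9893^0·0.1460^4 = -0.000454
d^2_{1,-1}(0.293) = +0.062565 -0.000454 = +0.062111
|D^2_{1,-1}|² = |d^2_{1,-1}(β)|² = (+0.062111)² = 0.003858 (the z-rotation phases have unit modulus)

P=0.0039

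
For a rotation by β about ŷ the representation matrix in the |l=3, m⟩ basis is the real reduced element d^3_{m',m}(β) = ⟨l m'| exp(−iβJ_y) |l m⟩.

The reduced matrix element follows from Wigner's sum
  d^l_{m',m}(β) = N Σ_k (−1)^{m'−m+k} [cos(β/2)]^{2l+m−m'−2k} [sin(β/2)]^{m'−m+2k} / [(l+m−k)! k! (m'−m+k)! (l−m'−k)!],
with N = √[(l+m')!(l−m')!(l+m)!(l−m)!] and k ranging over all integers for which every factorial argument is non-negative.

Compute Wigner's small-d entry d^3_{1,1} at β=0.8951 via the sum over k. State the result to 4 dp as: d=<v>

d=-0.2818

d^3_{1,1}(β=0.8951) via Wigner's sum:
c=cos(0.8951/2)=0.901510, s=sin(0.8951/2)=0.432758; N=√[24·2·24·2]=48.000000
k∈{0,1,2} keeps every argument non-negative
  k=0: (−1)^0·48.0000/(48)·0.9015^6·0.4328^0 = +0.536814
  k=1: (−1)^1·48.0000/(6)·0.9015^4·0.4328^2 = -0.989607
  k=2: (−1)^2·48.0000/(8)·0.9015^2·0.4328^4 = +0.171030
d^3_{1,1}(0.8951) = +0.536814 -0.989607 +0.171030 = -0.281763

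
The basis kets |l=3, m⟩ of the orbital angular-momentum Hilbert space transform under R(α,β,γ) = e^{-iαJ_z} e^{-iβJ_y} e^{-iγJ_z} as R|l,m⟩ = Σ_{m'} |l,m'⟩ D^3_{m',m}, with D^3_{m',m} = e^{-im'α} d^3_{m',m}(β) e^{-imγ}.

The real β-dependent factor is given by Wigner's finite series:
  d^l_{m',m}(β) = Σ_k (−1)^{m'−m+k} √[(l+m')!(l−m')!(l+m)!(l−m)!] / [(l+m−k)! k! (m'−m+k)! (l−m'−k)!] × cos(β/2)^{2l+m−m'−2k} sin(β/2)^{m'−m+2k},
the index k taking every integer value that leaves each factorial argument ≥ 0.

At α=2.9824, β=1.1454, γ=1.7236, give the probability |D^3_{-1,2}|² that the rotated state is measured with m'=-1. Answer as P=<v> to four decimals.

Split into d^3_{-1,2}(β=1.1454) × two z-phases.
Half-angle: c=0.840441, s=0.541903. N=√(2·24·120·1)=75.894664
k∈{3,4} keeps every argument non-negative
  k=3: (−1)^0·75.8947/(12)·0.8404^3·0.5419^3 = +0.597471
  k=4: (−1)^1·75.8947/(24)·0.8404^1·0.5419^5 = -0.124198
d^3_{-1,2}(1.1454) = +0.597471 -0.124198 = +0.473272
|D^3_{-1,2}|² = |d^3_{-1,2}(β)|² = (+0.473272)² = 0.223987 (the z-rotation phases have unit modulus)

P=0.2240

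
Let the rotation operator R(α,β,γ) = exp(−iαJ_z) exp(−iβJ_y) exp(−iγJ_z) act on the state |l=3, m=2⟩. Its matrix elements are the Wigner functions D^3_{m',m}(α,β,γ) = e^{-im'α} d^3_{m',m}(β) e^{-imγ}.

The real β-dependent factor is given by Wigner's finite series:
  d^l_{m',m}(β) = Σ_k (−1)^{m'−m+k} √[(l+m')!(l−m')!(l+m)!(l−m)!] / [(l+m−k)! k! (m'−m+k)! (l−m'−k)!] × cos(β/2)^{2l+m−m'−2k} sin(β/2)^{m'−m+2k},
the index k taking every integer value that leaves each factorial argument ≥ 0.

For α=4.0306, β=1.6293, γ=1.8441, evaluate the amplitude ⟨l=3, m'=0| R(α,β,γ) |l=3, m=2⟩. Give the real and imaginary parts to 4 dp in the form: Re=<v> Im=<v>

Re=0.0682 Im=-0.0415

D^3_{0,2}(4.0306,1.6293,1.8441) = e^{-i·0·4.0306}·d^3_{0,2}(1.6293)·e^{-i·2·1.8441}. Compute d first:
Half-angle: c=0.686123, s=0.727486. N=√(6·6·120·1)=65.726707
k: max(0,(2)−(0))=2 … min(3+(2),3−(0))=3
  k=2: (−1)^0·65.7267/(12)·0.6861^4·0.7275^2 = +0.642417
  k=3: (−1)^1·65.7267/(12)·0.6861^2·0.7275^4 = -0.722208
d^3_{0,2}(1.6293) = +0.642417 -0.722208 = -0.079790
D = (+1.000000+0.000000i)·(-0.079790)·(-0.854293+0.519792i) = +0.068164-0.041474i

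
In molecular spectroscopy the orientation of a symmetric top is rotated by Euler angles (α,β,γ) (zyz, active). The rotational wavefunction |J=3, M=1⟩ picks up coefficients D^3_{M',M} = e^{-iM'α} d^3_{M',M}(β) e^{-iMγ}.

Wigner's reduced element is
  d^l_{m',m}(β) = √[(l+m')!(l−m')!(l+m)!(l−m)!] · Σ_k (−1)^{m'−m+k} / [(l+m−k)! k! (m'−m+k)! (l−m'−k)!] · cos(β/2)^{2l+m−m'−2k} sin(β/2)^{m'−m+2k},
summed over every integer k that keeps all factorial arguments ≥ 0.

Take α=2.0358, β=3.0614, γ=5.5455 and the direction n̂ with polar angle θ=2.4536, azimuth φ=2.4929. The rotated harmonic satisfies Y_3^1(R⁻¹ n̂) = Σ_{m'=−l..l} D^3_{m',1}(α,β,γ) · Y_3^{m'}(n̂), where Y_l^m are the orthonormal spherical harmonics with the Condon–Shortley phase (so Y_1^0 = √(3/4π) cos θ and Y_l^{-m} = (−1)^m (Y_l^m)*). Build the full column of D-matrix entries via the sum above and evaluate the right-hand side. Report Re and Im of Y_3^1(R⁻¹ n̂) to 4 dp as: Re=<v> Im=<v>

Re=0.4233 Im=0.1000

Need the full column D^3_{m',1} for m'=−3..3 at α=2.0358, β=3.0614, γ=5.5455.
cos(β/2)=0.040086, sin(β/2)=0.999196
d^3_{-3,1}: single k=4 term ⇒ +0.006203;  D = +0.005250+0.003305i
d^3_{-2,1}: k∈[3..4] ⇒ +0.000406 -0.126253 = -0.125847;  D = -0.012175+0.125256i
d^3_{-1,1}: k∈[2..4] ⇒ +0.000015 -0.012814 +0.995187 = +0.982389;  D = -0.916579+0.353513i
d^3_{0,1}: k∈[1..3] ⇒ +0.000000 -0.000668 +0.138303 = +0.137636;  D = +0.101854+0.092571i
d^3_{1,1}: k∈[0..2] ⇒ +0.000000 -0.000021 +0.009610 = +0.009590;  D = +0.002583-0.009235i
d^3_{2,1}: k∈[0..1] ⇒ -0.000000 +0.000406 = +0.000406;  D = -0.000399+0.000078i
d^3_{3,1}: single k=0 term ⇒ +0.000010;  D = +0.000006+0.000008i
Y_3^{m'}(θ=2.4536,φ=2.4929) and Σ D·Y over m':
  (+0.0052+0.0033i)·(+0.0392-0.0994i)  (-0.0122+0.1253i)·(-0.0860-0.3065i)  (-0.9166+0.3535i)·(-0.3244-0.2460i)  (+0.1019+0.0926i)·(+0.0046+0.0000i)  (+0.0026-0.0092i)·(+0.3244-0.2460i)  (-0.0004+0.0001i)·(-0.0860+0.3065i)  (+0.0000+0.0000i)·(-0.0392-0.0994i)
Y_3^1(R⁻¹ n̂) = +0.423348+0.099998i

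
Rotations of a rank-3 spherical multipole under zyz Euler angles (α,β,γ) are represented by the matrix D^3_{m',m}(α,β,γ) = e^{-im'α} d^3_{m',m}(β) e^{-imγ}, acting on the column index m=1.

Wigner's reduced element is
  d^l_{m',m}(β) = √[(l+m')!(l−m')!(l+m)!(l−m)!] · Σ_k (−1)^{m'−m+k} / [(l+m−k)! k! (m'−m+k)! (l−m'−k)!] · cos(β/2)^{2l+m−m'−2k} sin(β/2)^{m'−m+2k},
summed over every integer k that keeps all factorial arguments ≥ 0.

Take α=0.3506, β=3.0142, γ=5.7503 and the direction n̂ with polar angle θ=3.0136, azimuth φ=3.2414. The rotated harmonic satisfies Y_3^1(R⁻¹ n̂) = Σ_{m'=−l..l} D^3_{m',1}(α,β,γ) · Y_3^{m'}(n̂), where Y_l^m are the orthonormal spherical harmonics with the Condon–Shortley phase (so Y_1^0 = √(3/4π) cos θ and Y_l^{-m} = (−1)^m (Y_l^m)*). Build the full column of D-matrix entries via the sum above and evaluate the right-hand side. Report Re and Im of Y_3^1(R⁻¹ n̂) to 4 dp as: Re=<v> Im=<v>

Need the full column D^3_{m',1} for m'=−3..3 at α=0.3506, β=3.0142, γ=5.7503.
cos(β/2)=0.063653, sin(β/2)=0.997972
d^3_{-3,1}: single k=4 term ⇒ +0.015565;  D = -0.000216+0.015564i
d^3_{-2,1}: k∈[3..4] ⇒ +0.001621 -0.199257 = -0.197635;  D = -0.065296-0.186537i
d^3_{-1,1}: k∈[2..4] ⇒ +0.000098 -0.032152 +0.987894 = +0.955840;  D = +0.606443+0.738821i
d^3_{0,1}: k∈[1..3] ⇒ +0.000004 -0.002664 +0.218275 = +0.215614;  D = +0.185718+0.109537i
d^3_{1,1}: k∈[0..2] ⇒ +0.000000 -0.000131 +0.024114 = +0.023983;  D = +0.023586+0.004348i
d^3_{2,1}: k∈[0..1] ⇒ -0.000003 +0.001621 = +0.001618;  D = +0.001595-0.000271i
d^3_{3,1}: single k=0 term ⇒ +0.000063;  D = +0.000055-0.000031i
Y_3^{m'}(θ=3.0136,φ=3.2414) and Σ D·Y over m':
  (-0.0002+0.0156i)·(-0.0008+0.0003i)  (-0.0653-0.1865i)·(-0.0162+0.0033i)  (+0.6064+0.7388i)·(-0.1608+0.0161i)  (+0.1857+0.1095i)·(-0.7101+0.0000i)  (+0.0236+0.0043i)·(+0.1608+0.0161i)  (+0.0016-0.0003i)·(-0.0162-0.0033i)  (+0.0001-0.0000i)·(+0.0008+0.0003i)
Y_3^1(R⁻¹ n̂) = -0.235959-0.182976i

Re=-0.2360 Im=-0.1830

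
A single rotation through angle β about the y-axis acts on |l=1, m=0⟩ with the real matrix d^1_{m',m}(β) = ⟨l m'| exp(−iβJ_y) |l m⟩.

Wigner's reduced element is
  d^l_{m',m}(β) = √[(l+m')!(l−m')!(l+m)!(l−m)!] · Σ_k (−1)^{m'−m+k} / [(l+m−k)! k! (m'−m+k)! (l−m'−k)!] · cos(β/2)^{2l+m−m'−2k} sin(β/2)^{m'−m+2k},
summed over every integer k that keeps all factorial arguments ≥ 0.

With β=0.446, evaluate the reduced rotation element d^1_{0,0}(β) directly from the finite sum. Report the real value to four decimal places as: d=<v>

d=0.9022

d^1_{0,0}(β=0.446) via Wigner's sum:
Half-angle: c=0.975238, s=0.221156. N=√(1·1·1·1)=1.000000
The bounds max(0,m−m')=0 and min(l+m,l−m')=1 give 2 terms
  k=0: (−1)^0·1.0000/(1)·0.9752^2·0.2212^0 = +0.951090
  k=1: (−1)^1·1.0000/(1)·0.9752^0·0.2212^2 = -0.048910
d^1_{0,0}(0.446) = +0.951090 -0.048910 = +0.902180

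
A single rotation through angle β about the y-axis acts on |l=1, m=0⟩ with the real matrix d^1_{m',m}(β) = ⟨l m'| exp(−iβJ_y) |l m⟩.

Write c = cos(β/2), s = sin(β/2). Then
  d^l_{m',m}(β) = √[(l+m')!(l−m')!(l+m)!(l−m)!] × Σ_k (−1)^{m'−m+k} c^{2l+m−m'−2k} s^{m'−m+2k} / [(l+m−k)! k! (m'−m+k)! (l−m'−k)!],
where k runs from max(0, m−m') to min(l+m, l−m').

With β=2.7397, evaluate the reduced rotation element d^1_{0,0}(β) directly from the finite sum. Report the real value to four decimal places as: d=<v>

d=-0.9203

d^1_{0,0}(β=2.7397) via Wigner's sum:
With c≡cos(β/2)=0.199597 and s≡sin(β/2)=0.979878, N=[1·1·1·1]^{1/2}=1.000000
The bounds max(0,m−m')=0 and min(l+m,l−m')=1 give 2 terms
  k=0: (−1)^0·1.0000/(1)·0.1996^2·0.9799^0 = +0.039839
  k=1: (−1)^1·1.0000/(1)·0.1996^0·0.9799^2 = -0.960161
d^1_{0,0}(2.7397) = +0.039839 -0.960161 = -0.920322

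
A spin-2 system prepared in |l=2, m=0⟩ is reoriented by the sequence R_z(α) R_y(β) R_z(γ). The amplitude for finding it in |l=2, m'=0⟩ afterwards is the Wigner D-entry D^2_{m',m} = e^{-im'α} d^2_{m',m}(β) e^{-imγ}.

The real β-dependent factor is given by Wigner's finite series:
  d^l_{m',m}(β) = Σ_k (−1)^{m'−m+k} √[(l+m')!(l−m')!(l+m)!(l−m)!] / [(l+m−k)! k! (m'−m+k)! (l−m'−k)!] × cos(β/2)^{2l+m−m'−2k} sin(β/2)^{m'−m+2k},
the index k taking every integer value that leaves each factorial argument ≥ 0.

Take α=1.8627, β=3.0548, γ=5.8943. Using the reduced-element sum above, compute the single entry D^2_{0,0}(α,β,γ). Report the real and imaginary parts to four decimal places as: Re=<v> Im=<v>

D^2_{0,0}(1.8627,3.0548,5.8943) = e^{-i·0·1.8627}·d^2_{0,0}(3.0548)·e^{-i·0·5.8943}. Compute d first:
Half-angle: c=0.043383, s=0.999059. N=√(2·2·2·2)=4.000000
k∈{0,1,2} keeps every argument non-negative
  k=0: (−1)^0·4.0000/(4)·0.0434^4·0.9991^0 = +0.000004
  k=1: (−1)^1·4.0000/(1)·0.0434^2·0.9991^2 = -0.007514
  k=2: (−1)^2·4.0000/(4)·0.0434^0·0.9991^4 = +0.996239
d^2_{0,0}(3.0548) = +0.000004 -0.007514 +0.996239 = +0.988729
Phases: e^{-i·(0)·1.8627}=+1.000000+0.000000i, e^{-i·(0)·5.8943}=+1.000000+0.000000i ⇒ D=+0.988729+0.000000i

Re=0.9887 Im=0.0000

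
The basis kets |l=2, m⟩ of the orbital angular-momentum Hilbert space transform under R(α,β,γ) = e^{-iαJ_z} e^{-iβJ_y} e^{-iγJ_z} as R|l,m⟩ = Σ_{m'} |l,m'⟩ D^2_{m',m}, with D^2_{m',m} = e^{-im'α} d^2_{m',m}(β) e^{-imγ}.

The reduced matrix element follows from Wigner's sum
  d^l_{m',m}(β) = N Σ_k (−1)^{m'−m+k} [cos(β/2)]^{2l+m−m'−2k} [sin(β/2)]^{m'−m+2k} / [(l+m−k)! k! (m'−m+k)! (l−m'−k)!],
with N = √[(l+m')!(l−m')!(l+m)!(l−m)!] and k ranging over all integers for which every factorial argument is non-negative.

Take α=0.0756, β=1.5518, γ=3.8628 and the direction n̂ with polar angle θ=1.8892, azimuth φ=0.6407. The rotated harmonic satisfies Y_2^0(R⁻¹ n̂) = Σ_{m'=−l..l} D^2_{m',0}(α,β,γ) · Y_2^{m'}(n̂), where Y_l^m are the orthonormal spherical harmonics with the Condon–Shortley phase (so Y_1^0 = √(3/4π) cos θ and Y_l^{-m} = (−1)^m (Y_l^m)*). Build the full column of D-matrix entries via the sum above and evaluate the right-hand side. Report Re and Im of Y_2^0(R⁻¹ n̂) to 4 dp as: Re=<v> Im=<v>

Re=0.2841 Im=0.0000

Need the full column D^2_{m',0} for m'=−2..2 at α=0.0756, β=1.5518, γ=3.8628.
cos(β/2)=0.713791, sin(β/2)=0.700359
d^2_{-2,0}: single k=2 term ⇒ +0.612151;  D = +0.605167+0.092205i
d^2_{-1,0}: k∈[1..2] ⇒ +0.623892 -0.600632 = +0.023260;  D = +0.023194+0.001757i
d^2_{0,0}: k∈[0..2] ⇒ +0.259588 -0.999639 +0.240593 = -0.499459;  D = -0.499459+0.000000i
d^2_{1,0}: k∈[0..1] ⇒ -0.623892 +0.600632 = -0.023260;  D = -0.023194+0.001757i
d^2_{2,0}: single k=0 term ⇒ +0.612151;  D = +0.605167-0.092205i
Y_2^{m'}(θ=1.8892,φ=0.6407) and Σ D·Y over m':
  (+0.6052+0.0922i)·(+0.0994-0.3339i)  (+0.0232+0.0018i)·(-0.1841+0.1373i)  (-0.4995+0.0000i)·(-0.2227+0.0000i)  (-0.0232+0.0018i)·(+0.1841+0.1373i)  (+0.6052-0.0922i)·(+0.0994+0.3339i)
Y_2^0(R⁻¹ n̂) = +0.284112+0.000000i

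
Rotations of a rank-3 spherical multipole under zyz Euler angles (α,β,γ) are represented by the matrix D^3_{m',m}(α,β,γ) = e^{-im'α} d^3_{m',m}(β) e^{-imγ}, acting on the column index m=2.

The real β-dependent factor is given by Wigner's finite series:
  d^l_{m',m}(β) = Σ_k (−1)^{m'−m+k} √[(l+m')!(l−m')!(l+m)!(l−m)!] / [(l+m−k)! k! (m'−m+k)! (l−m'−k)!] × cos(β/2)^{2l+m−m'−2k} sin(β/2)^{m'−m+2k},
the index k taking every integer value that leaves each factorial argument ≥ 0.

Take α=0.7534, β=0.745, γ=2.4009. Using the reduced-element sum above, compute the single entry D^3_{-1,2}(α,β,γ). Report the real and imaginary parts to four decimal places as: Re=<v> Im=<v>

First d^3_{-1,2}(β=0.745), then the phase factors e^{-i(-1)α} and e^{-i(2)γ}:
c=cos(0.745/2)=0.931420, s=sin(0.745/2)=0.363945; N=√[2·24·120·1]=75.894664
k: max(0,(2)−(-1))=3 … min(3+(2),3−(-1))=4
  k=3: (−1)^0·75.8947/(12)·0.9314^3·0.3639^3 = +0.246363
  k=4: (−1)^1·75.8947/(24)·0.9314^1·0.3639^5 = -0.018807
d^3_{-1,2}(0.745) = +0.246363 -0.018807 = +0.227555
D = (+0.729367+0.684123i)·(+0.227555)·(+0.089292+0.996005i) = -0.140234+0.179209i

Re=-0.1402 Im=0.1792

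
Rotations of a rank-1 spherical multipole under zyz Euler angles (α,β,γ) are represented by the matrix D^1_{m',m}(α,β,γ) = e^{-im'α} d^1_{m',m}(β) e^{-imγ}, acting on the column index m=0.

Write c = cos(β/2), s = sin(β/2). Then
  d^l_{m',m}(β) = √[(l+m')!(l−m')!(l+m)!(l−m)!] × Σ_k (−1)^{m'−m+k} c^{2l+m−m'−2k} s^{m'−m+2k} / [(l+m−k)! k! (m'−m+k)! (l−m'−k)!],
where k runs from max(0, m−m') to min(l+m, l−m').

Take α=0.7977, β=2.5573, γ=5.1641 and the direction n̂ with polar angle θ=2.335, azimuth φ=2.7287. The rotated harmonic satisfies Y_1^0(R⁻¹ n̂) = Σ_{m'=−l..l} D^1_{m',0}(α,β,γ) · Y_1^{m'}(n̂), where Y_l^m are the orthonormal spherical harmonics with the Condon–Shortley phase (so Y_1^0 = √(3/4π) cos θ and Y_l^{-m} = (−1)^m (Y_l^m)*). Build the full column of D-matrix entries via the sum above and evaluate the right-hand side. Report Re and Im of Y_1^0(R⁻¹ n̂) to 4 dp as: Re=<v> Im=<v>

Re=0.2134 Im=0.0000

Need the full column D^1_{m',0} for m'=−1..1 at α=0.7977, β=2.5573, γ=5.1641.
cos(β/2)=0.288008, sin(β/2)=0.957628
d^1_{-1,0}: single k=1 term ⇒ +0.390047;  D = +0.272391+0.279177i
d^1_{0,0}: k∈[0..1] ⇒ +0.082949 -0.917051 = -0.834102;  D = -0.834102+0.000000i
d^1_{1,0}: single k=0 term ⇒ -0.390047;  D = -0.272391+0.279177i
Y_1^{m'}(θ=2.335,φ=2.7287) and Σ D·Y over m':
  (+0.2724+0.2792i)·(-0.2285-0.1001i)  (-0.8341+0.0000i)·(-0.3381+0.0000i)  (-0.2724+0.2792i)·(+0.2285-0.1001i)
Y_1^0(R⁻¹ n̂) = +0.213425+0.000000i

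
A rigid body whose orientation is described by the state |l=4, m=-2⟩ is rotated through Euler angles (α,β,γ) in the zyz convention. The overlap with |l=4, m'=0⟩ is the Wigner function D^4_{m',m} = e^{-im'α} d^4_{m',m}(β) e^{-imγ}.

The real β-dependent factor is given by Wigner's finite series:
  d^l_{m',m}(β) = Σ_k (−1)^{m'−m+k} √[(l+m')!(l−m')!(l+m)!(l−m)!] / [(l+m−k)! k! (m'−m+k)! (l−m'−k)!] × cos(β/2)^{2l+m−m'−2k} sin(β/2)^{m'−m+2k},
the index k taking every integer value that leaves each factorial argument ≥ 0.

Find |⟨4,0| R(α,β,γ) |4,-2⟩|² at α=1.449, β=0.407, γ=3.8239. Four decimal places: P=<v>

P=0.0922

D^4_{0,-2}(1.449,0.407,3.8239) = e^{-i·0·1.449}·d^4_{0,-2}(0.407)·e^{-i·-2·3.8239}. Compute d first:
Half-angle: c=0.979365, s=0.202098. N=√(24·24·2·720)=910.735966
k∈{0,1,2} keeps every argument non-negative
  k=0: (−1)^2·910.7360/(96)·0.9794^6·0.2021^2 = +0.341912
  k=1: (−1)^3·910.7360/(36)·0.9794^4·0.2021^4 = -0.038826
  k=2: (−1)^4·910.7360/(96)·0.9794^2·0.2021^6 = +0.000620
d^4_{0,-2}(0.407) = +0.341912 -0.038826 +0.000620 = +0.303707
|D^4_{0,-2}|² = |d^4_{0,-2}(β)|² = (+0.303707)² = 0.092238 (the z-rotation phases have unit modulus)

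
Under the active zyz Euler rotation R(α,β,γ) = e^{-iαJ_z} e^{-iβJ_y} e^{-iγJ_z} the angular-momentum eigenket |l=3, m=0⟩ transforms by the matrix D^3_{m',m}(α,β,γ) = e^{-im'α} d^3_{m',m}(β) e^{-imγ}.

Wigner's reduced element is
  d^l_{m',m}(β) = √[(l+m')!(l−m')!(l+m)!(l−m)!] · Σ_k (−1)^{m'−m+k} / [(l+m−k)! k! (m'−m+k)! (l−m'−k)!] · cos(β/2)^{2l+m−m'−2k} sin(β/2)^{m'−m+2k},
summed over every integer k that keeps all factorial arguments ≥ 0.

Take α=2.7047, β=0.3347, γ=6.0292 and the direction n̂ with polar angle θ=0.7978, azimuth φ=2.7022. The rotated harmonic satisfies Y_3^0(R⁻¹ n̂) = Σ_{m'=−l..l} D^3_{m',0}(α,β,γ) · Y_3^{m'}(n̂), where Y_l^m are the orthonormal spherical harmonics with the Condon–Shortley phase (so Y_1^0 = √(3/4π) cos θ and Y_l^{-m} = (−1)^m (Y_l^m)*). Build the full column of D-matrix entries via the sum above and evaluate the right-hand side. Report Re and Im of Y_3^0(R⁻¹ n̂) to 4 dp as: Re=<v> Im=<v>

Need the full column D^3_{m',0} for m'=−3..3 at α=2.7047, β=0.3347, γ=6.0292.
cos(β/2)=0.986030, sin(β/2)=0.166570
d^3_{-3,0}: single k=3 term ⇒ +0.019814;  D = -0.005096+0.019148i
d^3_{-2,0}: k∈[2..3] ⇒ +0.143653 -0.004099 = +0.139553;  D = +0.089583-0.107004i
d^3_{-1,0}: k∈[1..3] ⇒ +0.537820 -0.046044 +0.000438 = +0.492214;  D = -0.445981+0.208269i
d^3_{0,0}: k∈[0..3] ⇒ +0.919051 -0.236046 +0.006736 -0.000021 = +0.689721;  D = +0.689721+0.000000i
d^3_{1,0}: k∈[0..2] ⇒ -0.537820 +0.046044 -0.000438 = -0.492214;  D = +0.445981+0.208269i
d^3_{2,0}: k∈[0..1] ⇒ +0.143653 -0.004099 = +0.139553;  D = +0.089583+0.107004i
d^3_{3,0}: single k=0 term ⇒ -0.019814;  D = +0.005096+0.019148i
Y_3^{m'}(θ=0.7978,φ=2.7022) and Σ D·Y over m':
  (-0.0051+0.0191i)·(-0.0382-0.1482i)  (+0.0896-0.1070i)·(+0.2333+0.2816i)  (-0.4460+0.2083i)·(-0.3011-0.1415i)  (+0.6897+0.0000i)·(-0.1464+0.0000i)  (+0.4460+0.2083i)·(+0.3011-0.1415i)  (+0.0896+0.1070i)·(+0.2333-0.2816i)  (+0.0051+0.0191i)·(+0.0382-0.1482i)
Y_3^0(R⁻¹ n̂) = +0.334599+0.000000i

Re=0.3346 Im=0.0000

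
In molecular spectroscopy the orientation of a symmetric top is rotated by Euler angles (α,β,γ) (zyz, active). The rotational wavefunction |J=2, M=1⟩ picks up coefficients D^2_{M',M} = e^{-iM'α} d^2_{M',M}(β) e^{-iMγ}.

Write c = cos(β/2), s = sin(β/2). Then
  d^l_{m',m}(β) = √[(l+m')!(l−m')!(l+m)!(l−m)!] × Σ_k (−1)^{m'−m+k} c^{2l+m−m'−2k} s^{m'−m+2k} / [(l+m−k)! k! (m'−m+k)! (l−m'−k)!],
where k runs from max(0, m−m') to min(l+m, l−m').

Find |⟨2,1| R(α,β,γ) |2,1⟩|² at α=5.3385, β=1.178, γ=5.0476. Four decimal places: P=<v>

P=0.0263

First d^2_{1,1}(β=1.178), then the phase factors e^{-i(1)α} and e^{-i(1)γ}:
c=cos(1.178/2)=0.831497, s=sin(1.178/2)=0.555530; N=√[6·1·6·1]=6.000000
k∈{0,1} keeps every argument non-negative
  k=0: (−1)^0·6.0000/(6)·0.8315^4·0.5555^0 = +0.478015
  k=1: (−1)^1·6.0000/(2)·0.8315^2·0.5555^2 = -0.640113
d^2_{1,1}(1.178) = +0.478015 -0.640113 = -0.162098
|D^2_{1,1}|² = |d^2_{1,1}(β)|² = (-0.162098)² = 0.026276 (the z-rotation phases have unit modulus)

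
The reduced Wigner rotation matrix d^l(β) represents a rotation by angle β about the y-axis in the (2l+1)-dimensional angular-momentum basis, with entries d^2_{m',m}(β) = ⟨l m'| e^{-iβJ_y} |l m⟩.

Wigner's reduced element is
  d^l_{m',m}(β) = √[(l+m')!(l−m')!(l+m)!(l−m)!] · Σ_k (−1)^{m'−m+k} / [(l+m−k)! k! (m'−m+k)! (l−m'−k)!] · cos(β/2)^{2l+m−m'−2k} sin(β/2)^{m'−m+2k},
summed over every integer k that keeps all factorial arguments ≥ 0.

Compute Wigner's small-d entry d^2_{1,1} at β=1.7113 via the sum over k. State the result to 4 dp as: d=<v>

d=-0.5504

d^2_{1,1}(β=1.7113) via Wigner's sum:
With c≡cos(β/2)=0.655728 and s≡sin(β/2)=0.754997, N=[6·1·6·1]^{1/2}=6.000000
k∈{0,1} keeps every argument non-negative
  k=0: (−1)^0·6.0000/(6)·0.6557^4·0.7550^0 = +0.184882
  k=1: (−1)^1·6.0000/(2)·0.6557^2·0.7550^2 = -0.735291
d^2_{1,1}(1.7113) = +0.184882 -0.735291 = -0.550409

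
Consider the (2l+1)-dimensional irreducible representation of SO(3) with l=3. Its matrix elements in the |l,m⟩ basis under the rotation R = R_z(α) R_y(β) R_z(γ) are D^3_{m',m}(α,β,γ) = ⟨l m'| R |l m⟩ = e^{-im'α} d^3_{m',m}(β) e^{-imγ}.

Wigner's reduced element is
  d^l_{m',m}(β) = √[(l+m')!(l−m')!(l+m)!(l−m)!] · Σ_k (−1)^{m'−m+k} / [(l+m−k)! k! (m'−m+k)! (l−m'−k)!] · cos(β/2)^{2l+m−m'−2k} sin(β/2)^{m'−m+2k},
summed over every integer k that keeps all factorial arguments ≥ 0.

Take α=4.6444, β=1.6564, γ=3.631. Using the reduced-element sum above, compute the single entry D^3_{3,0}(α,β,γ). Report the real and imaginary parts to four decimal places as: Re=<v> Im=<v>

Split into d^3_{3,0}(β=1.6564) × two z-phases.
With c≡cos(β/2)=0.676203 and s≡sin(β/2)=0.736715, N=[720·1·6·6]^{1/2}=160.996894
k∈{0} keeps every argument non-negative
  k=0: (−1)^3·160.9969/(36)·0.6762^3·0.7367^3 = -0.552898
d^3_{3,0}(1.6564) = -0.552898
Attach z-rotation phases: D = e^{-i(3)(4.6444)}·(-0.552898)·e^{-i(0)(3.631)} = -0.111993+0.541437i

Re=-0.1120 Im=0.5414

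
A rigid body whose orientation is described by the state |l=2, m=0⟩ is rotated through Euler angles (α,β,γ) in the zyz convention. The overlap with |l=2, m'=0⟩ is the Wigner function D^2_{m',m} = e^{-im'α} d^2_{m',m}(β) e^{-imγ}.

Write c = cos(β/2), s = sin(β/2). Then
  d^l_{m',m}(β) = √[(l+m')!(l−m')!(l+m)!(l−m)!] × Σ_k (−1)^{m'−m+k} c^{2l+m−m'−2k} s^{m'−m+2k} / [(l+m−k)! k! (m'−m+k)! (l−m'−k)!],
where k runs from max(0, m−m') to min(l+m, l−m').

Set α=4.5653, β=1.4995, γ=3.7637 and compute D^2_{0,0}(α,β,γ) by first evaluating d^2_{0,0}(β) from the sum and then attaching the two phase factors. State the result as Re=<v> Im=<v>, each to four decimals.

Re=-0.4924 Im=0.0000

D^2_{0,0}(4.5653,1.4995,3.7637) = e^{-i·0·4.5653}·d^2_{0,0}(1.4995)·e^{-i·0·3.7637}. Compute d first:
Half-angle: c=0.731859, s=0.681456. N=√(2·2·2·2)=4.000000
The bounds max(0,m−m')=0 and min(l+m,l−m')=2 give 3 terms
  k=0: (−1)^0·4.0000/(4)·0.7319^4·0.6815^0 = +0.286887
  k=1: (−1)^1·4.0000/(1)·0.7319^2·0.6815^2 = -0.994925
  k=2: (−1)^2·4.0000/(4)·0.7319^0·0.6815^4 = +0.215651
d^2_{0,0}(1.4995) = +0.286887 -0.994925 +0.215651 = -0.492388
Phases: e^{-i·(0)·4.5653}=+1.000000+0.000000i, e^{-i·(0)·3.7637}=+1.000000+0.000000i ⇒ D=-0.492388+0.000000i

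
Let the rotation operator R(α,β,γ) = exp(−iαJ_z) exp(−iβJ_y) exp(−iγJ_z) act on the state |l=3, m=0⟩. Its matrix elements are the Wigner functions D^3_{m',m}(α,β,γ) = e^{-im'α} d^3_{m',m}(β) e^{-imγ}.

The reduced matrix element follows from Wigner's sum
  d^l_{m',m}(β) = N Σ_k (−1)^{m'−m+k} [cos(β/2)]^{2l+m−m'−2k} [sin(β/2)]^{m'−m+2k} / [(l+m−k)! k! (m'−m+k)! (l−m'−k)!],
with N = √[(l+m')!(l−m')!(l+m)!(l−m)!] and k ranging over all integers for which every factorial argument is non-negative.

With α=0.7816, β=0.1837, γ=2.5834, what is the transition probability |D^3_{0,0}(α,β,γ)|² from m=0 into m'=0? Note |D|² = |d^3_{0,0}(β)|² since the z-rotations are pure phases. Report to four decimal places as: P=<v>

P=0.8121

D^3_{0,0}(0.7816,0.1837,2.5834) = e^{-i·0·0.7816}·d^3_{0,0}(0.1837)·e^{-i·0·2.5834}. Compute d first:
c=cos(0.1837/2)=0.995785, s=sin(0.1837/2)=0.091721; N=√[6·6·6·6]=36.000000
The bounds max(0,m−m')=0 and min(l+m,l−m')=3 give 4 terms
  k=0: (−1)^0·36.0000/(36)·0.9958^6·0.0917^0 = +0.974974
  k=1: (−1)^1·36.0000/(4)·0.9958^4·0.0917^2 = -0.074446
  k=2: (−1)^2·36.0000/(4)·0.9958^2·0.0917^4 = +0.000632
  k=3: (−1)^3·36.0000/(36)·0.9958^0·0.0917^6 = -0.000001
d^3_{0,0}(0.1837) = +0.974974 -0.074446 +0.000632 -0.000001 = +0.901159
|D^3_{0,0}|² = |d^3_{0,0}(β)|² = (+0.901159)² = 0.812087 (the z-rotation phases have unit modulus)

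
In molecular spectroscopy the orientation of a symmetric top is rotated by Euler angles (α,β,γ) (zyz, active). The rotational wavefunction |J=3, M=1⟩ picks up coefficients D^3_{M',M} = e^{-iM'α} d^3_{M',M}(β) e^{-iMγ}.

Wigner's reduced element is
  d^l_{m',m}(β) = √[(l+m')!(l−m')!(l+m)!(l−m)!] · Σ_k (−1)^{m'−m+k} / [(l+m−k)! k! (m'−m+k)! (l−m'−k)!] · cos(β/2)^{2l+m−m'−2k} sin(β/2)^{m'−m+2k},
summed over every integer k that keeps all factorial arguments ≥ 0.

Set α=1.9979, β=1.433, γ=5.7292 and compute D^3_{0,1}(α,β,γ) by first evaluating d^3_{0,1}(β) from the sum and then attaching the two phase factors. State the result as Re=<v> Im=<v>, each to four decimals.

Re=-0.3303 Im=-0.2044

First d^3_{0,1}(β=1.433), then the phase factors e^{-i(0)α} and e^{-i(1)γ}:
Half-angle: c=0.754109, s=0.656749. N=√(6·6·24·2)=41.569219
The bounds max(0,m−m')=1 and min(l+m,l−m')=3 give 3 terms
  k=1: (−1)^0·41.5692/(12)·0.7541^5·0.6567^1 = +0.554831
  k=2: (−1)^1·41.5692/(4)·0.7541^3·0.6567^3 = -1.262447
  k=3: (−1)^2·41.5692/(12)·0.7541^1·0.6567^5 = +0.319171
d^3_{0,1}(1.433) = +0.554831 -1.262447 +0.319171 = -0.388445
Phases: e^{-i·(0)·1.9979}=+1.000000+0.000000i, e^{-i·(1)·5.7292}=+0.850435+0.526081i ⇒ D=-0.330347-0.204353i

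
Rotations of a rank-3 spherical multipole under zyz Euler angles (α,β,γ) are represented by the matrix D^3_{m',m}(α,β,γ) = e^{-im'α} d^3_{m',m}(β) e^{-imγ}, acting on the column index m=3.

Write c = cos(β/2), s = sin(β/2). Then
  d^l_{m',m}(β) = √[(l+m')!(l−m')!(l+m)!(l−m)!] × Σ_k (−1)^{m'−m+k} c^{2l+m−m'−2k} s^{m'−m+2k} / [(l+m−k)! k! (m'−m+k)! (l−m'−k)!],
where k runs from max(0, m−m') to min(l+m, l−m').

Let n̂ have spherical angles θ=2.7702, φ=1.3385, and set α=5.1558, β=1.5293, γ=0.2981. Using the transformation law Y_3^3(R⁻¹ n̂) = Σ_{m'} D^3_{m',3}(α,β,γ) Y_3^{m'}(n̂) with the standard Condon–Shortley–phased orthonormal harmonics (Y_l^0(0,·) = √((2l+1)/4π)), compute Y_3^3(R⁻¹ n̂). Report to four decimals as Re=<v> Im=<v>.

Need the full column D^3_{m',3} for m'=−3..3 at α=5.1558, β=1.5293, γ=0.2981.
cos(β/2)=0.721625, sin(β/2)=0.692284
d^3_{-3,3}: single k=6 term ⇒ +0.110080;  D = -0.046482+0.099785i
d^3_{-2,3}: single k=5 term ⇒ +0.281067;  D = -0.281059+0.002102i
d^3_{-1,3}: single k=4 term ⇒ +0.463241;  D = -0.201865-0.416945i
d^3_{0,3}: single k=3 term ⇒ +0.557575;  D = +0.349078-0.434780i
d^3_{1,3}: single k=2 term ⇒ +0.503339;  D = +0.489728+0.116261i
d^3_{2,3}: single k=1 term ⇒ +0.331831;  D = +0.069279+0.324519i
d^3_{3,3}: single k=0 term ⇒ +0.141211;  D = -0.112096+0.085878i
Y_3^{m'}(θ=2.7702,φ=1.3385) and Σ D·Y over m':
  (-0.0465+0.0998i)·(-0.0128+0.0153i)  (-0.2811+0.0021i)·(+0.1121+0.0562i)  (-0.2019-0.4169i)·(+0.0902-0.3814i)  (+0.3491-0.4348i)·(-0.4665+0.0000i)  (+0.4897+0.1163i)·(-0.0902-0.3814i)  (+0.0693+0.3245i)·(+0.1121-0.0562i)  (-0.1121+0.0859i)·(+0.0128+0.0153i)
Y_3^3(R⁻¹ n̂) = -0.349215+0.059254i

Re=-0.3492 Im=0.0593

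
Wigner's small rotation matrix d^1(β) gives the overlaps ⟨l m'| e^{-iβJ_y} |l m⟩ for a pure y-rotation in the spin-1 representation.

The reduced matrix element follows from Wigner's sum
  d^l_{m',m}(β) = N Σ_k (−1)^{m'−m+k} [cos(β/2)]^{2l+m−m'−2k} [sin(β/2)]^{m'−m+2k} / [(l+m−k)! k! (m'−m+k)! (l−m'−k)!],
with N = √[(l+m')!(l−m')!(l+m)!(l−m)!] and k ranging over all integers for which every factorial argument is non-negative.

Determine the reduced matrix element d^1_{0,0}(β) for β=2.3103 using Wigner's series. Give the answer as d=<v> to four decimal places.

d=-0.6739

d^1_{0,0}(β=2.3103) via Wigner's sum:
Half-angle: c=0.403781, s=0.914856. N=√(1·1·1·1)=1.000000
The bounds max(0,m−m')=0 and min(l+m,l−m')=1 give 2 terms
  k=0: (−1)^0·1.0000/(1)·0.4038^2·0.9149^0 = +0.163039
  k=1: (−1)^1·1.0000/(1)·0.4038^0·0.9149^2 = -0.836961
d^1_{0,0}(2.3103) = +0.163039 -0.836961 = -0.673921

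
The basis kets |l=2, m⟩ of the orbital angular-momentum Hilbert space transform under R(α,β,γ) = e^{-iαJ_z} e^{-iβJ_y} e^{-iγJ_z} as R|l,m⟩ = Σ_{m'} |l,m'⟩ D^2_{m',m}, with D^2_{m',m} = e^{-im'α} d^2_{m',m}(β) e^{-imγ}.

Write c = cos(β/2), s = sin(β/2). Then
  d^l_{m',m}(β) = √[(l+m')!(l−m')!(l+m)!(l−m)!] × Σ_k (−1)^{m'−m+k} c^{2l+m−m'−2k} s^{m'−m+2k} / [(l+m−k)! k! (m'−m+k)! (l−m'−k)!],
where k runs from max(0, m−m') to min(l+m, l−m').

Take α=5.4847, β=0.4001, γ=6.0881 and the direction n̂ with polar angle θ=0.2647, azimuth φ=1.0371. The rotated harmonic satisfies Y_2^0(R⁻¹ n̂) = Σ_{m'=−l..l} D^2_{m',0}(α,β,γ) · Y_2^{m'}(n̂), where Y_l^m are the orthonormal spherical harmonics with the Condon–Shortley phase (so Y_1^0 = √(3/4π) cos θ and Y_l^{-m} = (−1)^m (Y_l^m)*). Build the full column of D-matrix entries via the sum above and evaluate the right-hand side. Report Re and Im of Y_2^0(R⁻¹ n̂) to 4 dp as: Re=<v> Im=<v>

Re=0.3881 Im=0.0000

Need the full column D^2_{m',0} for m'=−2..2 at α=5.4847, β=0.4001, γ=6.0881.
cos(β/2)=0.980057, sin(β/2)=0.198718
d^2_{-2,0}: single k=2 term ⇒ +0.092908;  D = -0.002432-0.092876i
d^2_{-1,0}: k∈[1..2] ⇒ +0.458213 -0.018838 = +0.439374;  D = +0.306592-0.314724i
d^2_{0,0}: k∈[0..2] ⇒ +0.922581 -0.151718 +0.001559 = +0.772422;  D = +0.772422+0.000000i
d^2_{1,0}: k∈[0..1] ⇒ -0.458213 +0.018838 = -0.439374;  D = -0.306592-0.314724i
d^2_{2,0}: single k=0 term ⇒ +0.092908;  D = -0.002432+0.092876i
Y_2^{m'}(θ=0.2647,φ=1.0371) and Σ D·Y over m':
  (-0.0024-0.0929i)·(-0.0128-0.0232i)  (+0.3066-0.3147i)·(+0.0992-0.1679i)  (+0.7724+0.0000i)·(+0.5660+0.0000i)  (-0.3066-0.3147i)·(-0.0992-0.1679i)  (-0.0024+0.0929i)·(-0.0128+0.0232i)
Y_2^0(R⁻¹ n̂) = +0.388107-0.000000i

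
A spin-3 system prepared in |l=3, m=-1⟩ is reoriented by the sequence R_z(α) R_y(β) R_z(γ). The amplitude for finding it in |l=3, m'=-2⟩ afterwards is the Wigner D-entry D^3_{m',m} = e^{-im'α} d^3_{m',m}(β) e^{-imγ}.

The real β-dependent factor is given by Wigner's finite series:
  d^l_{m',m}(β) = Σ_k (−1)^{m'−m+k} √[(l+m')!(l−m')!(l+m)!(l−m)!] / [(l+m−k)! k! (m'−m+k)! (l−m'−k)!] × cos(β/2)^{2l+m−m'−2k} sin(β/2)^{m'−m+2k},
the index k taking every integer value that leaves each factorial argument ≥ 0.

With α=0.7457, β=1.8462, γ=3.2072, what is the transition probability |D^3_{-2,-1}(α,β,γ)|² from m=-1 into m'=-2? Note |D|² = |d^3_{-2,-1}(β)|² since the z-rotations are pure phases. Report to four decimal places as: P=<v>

First d^3_{-2,-1}(β=1.8462), then the phase factors e^{-i(-2)α} and e^{-i(-1)γ}:
Half-angle: c=0.603351, s=0.797476. N=√(1·120·2·24)=75.894664
Admissible k: 1..2 (factorial args all ≥0)
  k=1: (−1)^0·75.8947/(24)·0.6034^5·0.7975^1 = +0.201636
  k=2: (−1)^1·75.8947/(12)·0.6034^3·0.7975^3 = -0.704519
d^3_{-2,-1}(1.8462) = +0.201636 -0.704519 = -0.502883
|D^3_{-2,-1}|² = |d^3_{-2,-1}(β)|² = (-0.502883)² = 0.252891 (the z-rotation phases have unit modulus)

P=0.2529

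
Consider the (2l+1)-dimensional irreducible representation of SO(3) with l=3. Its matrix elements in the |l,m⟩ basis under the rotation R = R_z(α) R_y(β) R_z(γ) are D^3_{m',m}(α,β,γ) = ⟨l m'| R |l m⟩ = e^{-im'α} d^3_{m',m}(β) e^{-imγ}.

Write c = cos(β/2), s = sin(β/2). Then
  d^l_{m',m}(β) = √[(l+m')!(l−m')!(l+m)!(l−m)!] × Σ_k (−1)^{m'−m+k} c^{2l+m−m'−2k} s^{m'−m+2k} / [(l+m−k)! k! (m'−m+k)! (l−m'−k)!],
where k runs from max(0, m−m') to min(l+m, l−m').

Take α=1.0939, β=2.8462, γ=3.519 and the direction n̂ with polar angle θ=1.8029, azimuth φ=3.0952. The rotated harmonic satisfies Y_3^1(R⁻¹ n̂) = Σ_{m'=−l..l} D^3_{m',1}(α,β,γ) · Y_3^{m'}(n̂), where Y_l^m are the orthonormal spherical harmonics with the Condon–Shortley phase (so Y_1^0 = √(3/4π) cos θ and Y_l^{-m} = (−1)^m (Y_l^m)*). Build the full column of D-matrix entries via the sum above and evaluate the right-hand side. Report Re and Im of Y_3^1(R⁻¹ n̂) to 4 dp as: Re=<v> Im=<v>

Need the full column D^3_{m',1} for m'=−3..3 at α=1.0939, β=2.8462, γ=3.519.
cos(β/2)=0.147160, sin(β/2)=0.989113
d^3_{-3,1}: single k=4 term ⇒ +0.080280;  D = +0.078030-0.018872i
d^3_{-2,1}: k∈[3..4] ⇒ +0.019505 -0.440574 = -0.421069;  D = -0.099924+0.409041i
d^3_{-1,1}: k∈[2..4] ⇒ +0.002753 -0.165826 +0.936429 = +0.773356;  D = -0.583198-0.507897i
d^3_{0,1}: k∈[1..3] ⇒ +0.000236 -0.032049 +0.482624 = +0.450811;  D = -0.419085+0.166129i
d^3_{1,1}: k∈[0..2] ⇒ +0.000010 -0.003671 +0.124369 = +0.120709;  D = -0.011989+0.120112i
d^3_{2,1}: k∈[0..1] ⇒ -0.000216 +0.019505 = +0.019289;  D = +0.016172+0.010512i
d^3_{3,1}: single k=0 term ⇒ +0.001777;  D = +0.001544-0.000879i
Y_3^{m'}(θ=1.8029,φ=3.0952) and Σ D·Y over m':
  (+0.0780-0.0189i)·(-0.3808-0.0533i)  (-0.0999+0.4090i)·(-0.2217-0.0206i)  (-0.5832-0.5079i)·(+0.2311+0.0107i)  (-0.4191+0.1661i)·(+0.2348+0.0000i)  (-0.0120+0.1201i)·(-0.2311+0.0107i)  (+0.0162+0.0105i)·(-0.2217+0.0206i)  (+0.0015-0.0009i)·(+0.3808-0.0533i)
Y_3^1(R⁻¹ n̂) = -0.229622-0.200489i

Re=-0.2296 Im=-0.2005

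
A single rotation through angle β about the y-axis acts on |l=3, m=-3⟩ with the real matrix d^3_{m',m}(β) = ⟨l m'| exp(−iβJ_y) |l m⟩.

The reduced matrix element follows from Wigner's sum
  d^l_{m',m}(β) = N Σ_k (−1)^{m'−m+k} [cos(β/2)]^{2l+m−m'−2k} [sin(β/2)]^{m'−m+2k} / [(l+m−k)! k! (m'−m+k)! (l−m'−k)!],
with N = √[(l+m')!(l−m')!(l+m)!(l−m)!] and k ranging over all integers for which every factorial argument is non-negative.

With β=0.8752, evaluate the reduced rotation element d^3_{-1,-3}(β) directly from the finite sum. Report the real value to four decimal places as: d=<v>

d=0.4681

d^3_{-1,-3}(β=0.8752) via Wigner's sum:
With c≡cos(β/2)=0.905771 and s≡sin(β/2)=0.423767, N=[2·24·1·720]^{1/2}=185.903201
Admissible k: 0..0 (factorial args all ≥0)
  k=0: (−1)^2·185.9032/(48)·0.9058^4·0.4238^2 = +0.468138
d^3_{-1,-3}(0.8752) = +0.468138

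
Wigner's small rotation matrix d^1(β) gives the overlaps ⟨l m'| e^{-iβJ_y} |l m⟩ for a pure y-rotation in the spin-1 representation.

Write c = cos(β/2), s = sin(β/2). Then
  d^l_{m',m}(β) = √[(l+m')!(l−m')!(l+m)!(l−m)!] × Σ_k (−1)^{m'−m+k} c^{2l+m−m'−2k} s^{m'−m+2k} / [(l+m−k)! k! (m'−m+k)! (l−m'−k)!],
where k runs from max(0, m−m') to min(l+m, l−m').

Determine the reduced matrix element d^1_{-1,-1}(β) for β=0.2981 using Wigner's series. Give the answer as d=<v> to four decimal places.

d=0.9779

d^1_{-1,-1}(β=0.2981) via Wigner's sum:
c=cos(0.2981/2)=0.988913, s=sin(0.2981/2)=0.148499; N=√[1·2·1·2]=2.000000
The bounds max(0,m−m')=0 and min(l+m,l−m')=0 give 1 term
  k=0: (−1)^0·2.0000/(2)·0.9889^2·0.1485^0 = +0.977948
d^1_{-1,-1}(0.2981) = +0.977948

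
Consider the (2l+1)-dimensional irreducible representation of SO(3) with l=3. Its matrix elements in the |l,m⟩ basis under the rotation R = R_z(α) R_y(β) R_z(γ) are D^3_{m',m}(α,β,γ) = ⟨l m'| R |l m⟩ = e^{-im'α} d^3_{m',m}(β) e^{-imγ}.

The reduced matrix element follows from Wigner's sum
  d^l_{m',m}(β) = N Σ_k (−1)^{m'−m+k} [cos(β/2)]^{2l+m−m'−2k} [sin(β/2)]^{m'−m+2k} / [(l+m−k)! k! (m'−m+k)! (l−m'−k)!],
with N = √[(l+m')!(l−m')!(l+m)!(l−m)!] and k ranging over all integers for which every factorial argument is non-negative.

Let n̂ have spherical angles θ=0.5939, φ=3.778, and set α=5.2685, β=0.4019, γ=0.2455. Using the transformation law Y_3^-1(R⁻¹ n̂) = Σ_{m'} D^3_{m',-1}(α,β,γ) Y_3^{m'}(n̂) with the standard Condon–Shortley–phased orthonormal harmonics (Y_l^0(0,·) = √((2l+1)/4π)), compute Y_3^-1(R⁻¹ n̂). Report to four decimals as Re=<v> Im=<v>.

Re=-0.2708 Im=0.3120

Need the full column D^3_{m',-1} for m'=−3..3 at α=5.2685, β=0.4019, γ=0.2455.
cos(β/2)=0.979877, sin(β/2)=0.199600
d^3_{-3,-1}: single k=2 term ⇒ +0.142251;  D = -0.133963-0.047846i
d^3_{-2,-1}: k∈[1..2] ⇒ +0.570190 -0.047318 = +0.522872;  D = -0.110570-0.511048i
d^3_{-1,-1}: k∈[0..2] ⇒ +0.885178 -0.293832 +0.009144 = +0.600490;  D = +0.431438-0.417671i
d^3_{0,-1}: k∈[0..2] ⇒ -0.624612 +0.077752 -0.001075 = -0.547936;  D = -0.531506-0.133171i
d^3_{1,-1}: k∈[0..2] ⇒ +0.220374 -0.012192 +0.000063 = +0.208245;  D = +0.063648+0.198280i
d^3_{2,-1}: k∈[0..1] ⇒ -0.047318 +0.000982 = -0.046337;  D = +0.029995-0.035318i
d^3_{3,-1}: single k=0 term ⇒ +0.005902;  D = -0.005838-0.000870i
Y_3^{m'}(θ=0.5939,φ=3.778) and Σ D·Y over m':
  (-0.1340-0.0478i)·(+0.0243+0.0690i)  (-0.1106-0.5110i)·(+0.0779-0.2535i)  (+0.4314-0.4177i)·(-0.3541+0.2616i)  (-0.5315-0.1332i)·(+0.1343+0.0000i)  (+0.0636+0.1983i)·(+0.3541+0.2616i)  (+0.0300-0.0353i)·(+0.0779+0.2535i)  (-0.0058-0.0009i)·(-0.0243+0.0690i)
Y_3^-1(R⁻¹ n̂) = -0.270843+0.312039i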